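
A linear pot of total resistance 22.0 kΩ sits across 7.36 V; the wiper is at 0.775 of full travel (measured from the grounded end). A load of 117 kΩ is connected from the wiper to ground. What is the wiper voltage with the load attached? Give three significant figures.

V ≈ 5.52 V

The wiper splits the pot into (1−α)R = 4.950 kΩ above and αR = 17.05 kΩ below.
Lower section ‖ load = 14.88 kΩ.
V_wiper = 7.36 × 14.88/(4.950 + 14.88) = 5.52 V.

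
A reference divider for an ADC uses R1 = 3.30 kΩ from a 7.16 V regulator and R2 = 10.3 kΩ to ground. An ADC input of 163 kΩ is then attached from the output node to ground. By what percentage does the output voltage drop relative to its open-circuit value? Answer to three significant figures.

The divider's output (Thévenin) resistance is R1‖R2 = 2.499 kΩ.
Fractional drop under load = R_th/(R_th + R_L) = 2.499 / (2.499 + 163) = 0.01510.
So the output falls by 1.51 %.

1.51 %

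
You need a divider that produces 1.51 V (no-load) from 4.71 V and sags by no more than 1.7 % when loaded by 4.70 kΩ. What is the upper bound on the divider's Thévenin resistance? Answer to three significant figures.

R_th ≤ 81.3 Ω

Loading drop = R_th/(R_th + R_L) ≤ 0.0170, so R_th ≤ R_L · ε/(1−ε) = 4.70 kΩ × 0.0170/0.9830 = 81.3 Ω.
(Any R1, R2 with R2/(R1+R2) = 0.321 and R1‖R2 ≤ 81.3 Ω will meet the spec.)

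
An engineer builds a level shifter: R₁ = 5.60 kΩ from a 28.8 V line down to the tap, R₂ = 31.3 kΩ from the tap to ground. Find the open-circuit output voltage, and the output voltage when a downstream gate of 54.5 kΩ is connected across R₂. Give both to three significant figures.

Unloaded: 24.4 V; loaded: 22.5 V

Open-circuit: V = 28.8 × 31.3/(5.60 + 31.3) = 24.4 V.
With the load, R₂ becomes R₂‖R_L = 19.88 kΩ, so V = 28.8 × 19.88/25.48 = 22.5 V.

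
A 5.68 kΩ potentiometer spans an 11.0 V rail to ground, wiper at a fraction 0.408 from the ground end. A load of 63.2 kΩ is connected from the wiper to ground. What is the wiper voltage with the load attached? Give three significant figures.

The wiper splits the pot into (1−α)R = 3.363 kΩ above and αR = 2.317 kΩ below.
Lower section ‖ load = 2.235 kΩ.
V_wiper = 11.0 × 2.235/(3.363 + 2.235) = 4.39 V.

V ≈ 4.39 V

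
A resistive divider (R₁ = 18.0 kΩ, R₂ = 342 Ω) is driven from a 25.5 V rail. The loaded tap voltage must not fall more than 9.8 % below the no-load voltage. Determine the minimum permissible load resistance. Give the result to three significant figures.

Output resistance R_th = R₁‖R₂ = (18000 × 342)/18340 = 335.6 Ω.
The fractional drop is R_th/(R_th + R_L); requiring this ≤ 0.0980 gives R_L ≥ R_th(1/0.0980 − 1) = 335.6 × 9.204 = 3.09 kΩ.

R_L(min) ≈ 3.09 kΩ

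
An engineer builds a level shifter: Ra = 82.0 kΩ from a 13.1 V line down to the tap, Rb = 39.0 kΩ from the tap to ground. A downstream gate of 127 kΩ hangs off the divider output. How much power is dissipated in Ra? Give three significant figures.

Total resistance from the source is Ra + (Rb‖R_L) = 111.8 kΩ, so I = 13.1/111.8 kΩ = 0.1171 mA.
P = I²·Ra = (0.1171 mA)² × 82.0 kΩ = 1.13 mW.

P ≈ 1.13 mW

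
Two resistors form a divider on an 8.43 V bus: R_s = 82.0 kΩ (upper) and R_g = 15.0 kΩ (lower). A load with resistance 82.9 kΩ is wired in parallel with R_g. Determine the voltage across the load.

The load sits in parallel with R_g: R_g‖R_L = (15.0 × 82.9) / (15.0 + 82.9) = 12.70 kΩ.
V_out = 8.43 × 12.70 / (82.0 + 12.70) = 8.43 × 12.70/94.70 = 1.13 V.
(Unloaded it would have been 1.30 V.)

V_out ≈ 1.13 V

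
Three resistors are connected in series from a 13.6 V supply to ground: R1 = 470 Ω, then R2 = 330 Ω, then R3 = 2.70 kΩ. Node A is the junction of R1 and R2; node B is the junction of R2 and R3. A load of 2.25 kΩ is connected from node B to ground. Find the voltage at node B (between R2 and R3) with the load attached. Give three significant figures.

V ≈ 8.23 V

At node B, R3 is in parallel with the load: R3‖R_L = 1227 Ω.
Below node A the resistance is R2 + (R3‖R_L) = 1557 Ω, so V_A = 13.6 × 1557/2027 = 10.45 V.
Then V_B = V_A × (R3‖R_L)/(R2 + R3‖R_L) = 10.45 × 1227/1557 = 8.23 V.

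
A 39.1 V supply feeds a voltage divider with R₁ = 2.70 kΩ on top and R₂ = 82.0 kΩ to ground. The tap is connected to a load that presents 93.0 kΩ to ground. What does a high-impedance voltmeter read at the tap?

The load sits in parallel with R₂: R₂‖R_L = (82.0 × 93.0) / (82.0 + 93.0) = 43.58 kΩ.
V_out = 39.1 × 43.58 / (2.70 + 43.58) = 39.1 × 43.58/46.28 = 36.8 V.

V_out ≈ 36.8 V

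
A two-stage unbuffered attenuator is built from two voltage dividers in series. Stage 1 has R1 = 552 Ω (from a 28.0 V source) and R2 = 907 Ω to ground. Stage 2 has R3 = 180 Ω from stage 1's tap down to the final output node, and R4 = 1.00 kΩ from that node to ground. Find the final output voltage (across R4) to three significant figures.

Stage 2 presents R3+R4 = 1180 Ω as a load on stage 1's tap.
Stage 1's lower leg becomes R2‖(R3+R4) = 512.8 Ω, so V_mid = 28.0 × 512.8/1065 = 13.48 V.
Stage 2 is itself unloaded: V_out = V_mid × R4/(R3+R4) = 13.48 × 1000/1180 = 11.4 V.

V_out ≈ 11.4 V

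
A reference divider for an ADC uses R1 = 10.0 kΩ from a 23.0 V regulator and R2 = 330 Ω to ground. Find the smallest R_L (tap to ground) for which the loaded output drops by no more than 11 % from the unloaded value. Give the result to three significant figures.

Output resistance R_th = R1‖R2 = (10000 × 330)/10330 = 319.5 Ω.
The fractional drop is R_th/(R_th + R_L); requiring this ≤ 0.110 gives R_L ≥ R_th(1/0.110 − 1) = 319.5 × 8.091 = 2.58 kΩ.

R_L(min) ≈ 2.58 kΩ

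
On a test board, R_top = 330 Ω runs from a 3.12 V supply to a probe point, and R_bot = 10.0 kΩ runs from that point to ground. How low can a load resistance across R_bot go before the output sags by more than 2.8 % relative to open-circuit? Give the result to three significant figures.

Output resistance R_th = R_top‖R_bot = (330 × 10000)/10330 = 319.5 Ω.
The fractional drop is R_th/(R_th + R_L); requiring this ≤ 0.0280 gives R_L ≥ R_th(1/0.0280 − 1) = 319.5 × 34.71 = 11.1 kΩ.

R_L(min) ≈ 11.1 kΩ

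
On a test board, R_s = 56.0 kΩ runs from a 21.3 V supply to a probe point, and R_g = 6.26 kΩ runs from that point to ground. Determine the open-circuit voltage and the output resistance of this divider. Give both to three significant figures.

V_th is the open-circuit tap voltage: 21.3 × 6.26/(56.0 + 6.26) = 2.14 V.
With the supply zeroed, R_s and R_g appear in parallel from the tap: R_th = R_s‖R_g = (56.0 × 6.26)/62.26 = 5.63 kΩ.

V_th = 2.14 V, R_th = 5.63 kΩ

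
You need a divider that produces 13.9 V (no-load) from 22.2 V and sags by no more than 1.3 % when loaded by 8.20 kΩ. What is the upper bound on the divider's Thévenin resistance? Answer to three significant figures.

Loading drop = R_th/(R_th + R_L) ≤ 0.0130, so R_th ≤ R_L · ε/(1−ε) = 8.20 kΩ × 0.0130/0.9870 = 108 Ω.

R_th ≤ 108 Ω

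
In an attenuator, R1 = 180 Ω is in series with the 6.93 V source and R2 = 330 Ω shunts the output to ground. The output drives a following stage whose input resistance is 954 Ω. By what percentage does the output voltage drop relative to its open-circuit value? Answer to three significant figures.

10.9 %

Unloaded V = 6.93 × 330/510.0 = 4.4841 V.
Loaded: R2‖R_L = 245.2 Ω, giving V = 6.93 × 245.2/425.2 = 3.9962 V.
Drop = (4.4841 − 3.9962) / 4.4841 = 10.9 %.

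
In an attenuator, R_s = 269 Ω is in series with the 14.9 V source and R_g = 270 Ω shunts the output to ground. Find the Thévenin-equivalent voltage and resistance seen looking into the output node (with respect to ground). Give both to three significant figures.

V_th = 7.46 V, R_th = 135 Ω

V_th is the open-circuit tap voltage: 14.9 × 270/(269 + 270) = 7.46 V.
With the supply zeroed, R_s and R_g appear in parallel from the tap: R_th = R_s‖R_g = (269 × 270)/539.0 = 135 Ω.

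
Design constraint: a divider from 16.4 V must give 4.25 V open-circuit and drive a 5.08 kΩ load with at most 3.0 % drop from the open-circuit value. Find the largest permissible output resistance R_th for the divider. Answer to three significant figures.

Loading drop = R_th/(R_th + R_L) ≤ 0.0300, so R_th ≤ R_L · ε/(1−ε) = 5.08 kΩ × 0.0300/0.9700 = 157 Ω.

R_th ≤ 157 Ω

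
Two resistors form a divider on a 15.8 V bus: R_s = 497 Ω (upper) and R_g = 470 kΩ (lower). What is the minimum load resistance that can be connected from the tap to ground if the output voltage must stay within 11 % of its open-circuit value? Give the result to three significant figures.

R_L(min) ≈ 4.02 kΩ

Output resistance R_th = R_s‖R_g = (497 × 470000)/470500 = 496.5 Ω.
The fractional drop is R_th/(R_th + R_L); requiring this ≤ 0.110 gives R_L ≥ R_th(1/0.110 − 1) = 496.5 × 8.091 = 4.02 kΩ.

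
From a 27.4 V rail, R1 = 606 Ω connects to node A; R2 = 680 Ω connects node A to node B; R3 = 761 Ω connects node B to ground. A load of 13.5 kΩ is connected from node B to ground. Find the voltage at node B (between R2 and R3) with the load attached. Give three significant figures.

At node B, R3 is in parallel with the load: R3‖R_L = 720.4 Ω.
Below node A the resistance is R2 + (R3‖R_L) = 1400 Ω, so V_A = 27.4 × 1400/2006 = 19.12 V.
Then V_B = V_A × (R3‖R_L)/(R2 + R3‖R_L) = 19.12 × 720.4/1400 = 9.84 V.

V ≈ 9.84 V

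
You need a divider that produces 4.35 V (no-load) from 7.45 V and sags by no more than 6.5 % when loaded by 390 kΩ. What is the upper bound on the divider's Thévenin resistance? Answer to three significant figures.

R_th ≤ 27.1 kΩ

Loading drop = R_th/(R_th + R_L) ≤ 0.0650, so R_th ≤ R_L · ε/(1−ε) = 390 kΩ × 0.0650/0.9350 = 27.1 kΩ.
(Any R1, R2 with R2/(R1+R2) = 0.584 and R1‖R2 ≤ 27.1 kΩ will meet the spec.)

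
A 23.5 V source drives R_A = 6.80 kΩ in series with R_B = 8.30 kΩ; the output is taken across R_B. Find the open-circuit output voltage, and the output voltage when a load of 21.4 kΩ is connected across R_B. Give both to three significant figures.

Unloaded: 12.9 V; loaded: 11.0 V

Open-circuit: V = 23.5 × 8.30/(6.80 + 8.30) = 12.9 V.
With the load, R_B becomes R_B‖R_L = 5.980 kΩ, so V = 23.5 × 5.980/12.78 = 11.0 V.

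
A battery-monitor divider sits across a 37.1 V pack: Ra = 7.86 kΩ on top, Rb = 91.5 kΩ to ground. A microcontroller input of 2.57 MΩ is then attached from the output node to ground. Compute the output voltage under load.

The load sits in parallel with Rb: Rb‖R_L = (91.5 × 2570) / (91.5 + 2570) = 88.35 kΩ.
V_out = 37.1 × 88.35 / (7.86 + 88.35) = 37.1 × 88.35/96.21 = 34.1 V.

V_out ≈ 34.1 V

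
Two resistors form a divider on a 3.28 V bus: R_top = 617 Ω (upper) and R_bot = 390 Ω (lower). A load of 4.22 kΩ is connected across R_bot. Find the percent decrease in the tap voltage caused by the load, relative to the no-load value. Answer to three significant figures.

5.36 %

The divider's output (Thévenin) resistance is R_top‖R_bot = 239.0 Ω.
Fractional drop under load = R_th/(R_th + R_L) = 239.0 / (239.0 + 4220) = 0.05359.
So the output falls by 5.36 %.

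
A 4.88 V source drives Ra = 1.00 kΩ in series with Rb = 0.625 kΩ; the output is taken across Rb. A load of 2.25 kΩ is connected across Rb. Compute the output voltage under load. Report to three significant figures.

V_out ≈ 1.60 V

The load sits in parallel with Rb: Rb‖R_L = (625 × 2250) / (625 + 2250) = 489.1 Ω.
V_out = 4.88 × 489.1 / (1000 + 489.1) = 4.88 × 489.1/1489 = 1.60 V.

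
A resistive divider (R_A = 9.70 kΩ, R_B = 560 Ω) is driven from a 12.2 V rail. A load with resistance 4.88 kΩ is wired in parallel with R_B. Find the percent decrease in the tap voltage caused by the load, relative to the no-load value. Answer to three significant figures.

9.79 %

Unloaded V = 12.2 × 560/10260 = 0.66589 V.
Loaded: R_B‖R_L = 502.4 Ω, giving V = 12.2 × 502.4/10200 = 0.60071 V.
Drop = (0.66589 − 0.60071) / 0.66589 = 9.79 %.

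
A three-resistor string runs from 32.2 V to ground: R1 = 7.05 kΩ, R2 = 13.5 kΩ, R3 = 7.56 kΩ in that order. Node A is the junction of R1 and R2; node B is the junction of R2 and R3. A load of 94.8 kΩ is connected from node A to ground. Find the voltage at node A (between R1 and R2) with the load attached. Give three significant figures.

Below node A the series string R2+R3 = 21.06 kΩ sits in parallel with the 94.8 kΩ load: 17.23 kΩ.
V_A = 32.2 × 17.23/(7.05 + 17.23) = 22.9 V.

V ≈ 22.9 V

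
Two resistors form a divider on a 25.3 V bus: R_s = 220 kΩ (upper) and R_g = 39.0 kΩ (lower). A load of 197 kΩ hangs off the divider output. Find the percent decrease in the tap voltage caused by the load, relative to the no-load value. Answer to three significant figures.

The divider's output (Thévenin) resistance is R_s‖R_g = 33.13 kΩ.
Fractional drop under load = R_th/(R_th + R_L) = 33.13 / (33.13 + 197) = 0.1440.
So the output falls by 14.4 %.

14.4 %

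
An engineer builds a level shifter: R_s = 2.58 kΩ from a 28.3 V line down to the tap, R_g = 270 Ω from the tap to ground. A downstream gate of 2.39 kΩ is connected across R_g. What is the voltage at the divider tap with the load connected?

V_out ≈ 2.43 V

The load sits in parallel with R_g: R_g‖R_L = (270 × 2390) / (270 + 2390) = 242.6 Ω.
V_out = 28.3 × 242.6 / (2580 + 242.6) = 28.3 × 242.6/2823 = 2.43 V.
(Unloaded it would have been 2.68 V.)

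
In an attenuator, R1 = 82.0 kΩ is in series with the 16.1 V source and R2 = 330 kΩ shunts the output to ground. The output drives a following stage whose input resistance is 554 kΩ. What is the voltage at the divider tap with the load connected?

V_out ≈ 11.5 V

The load sits in parallel with R2: R2‖R_L = (330 × 554) / (330 + 554) = 206.8 kΩ.
V_out = 16.1 × 206.8 / (82.0 + 206.8) = 16.1 × 206.8/288.8 = 11.5 V.
(Unloaded it would have been 12.9 V.)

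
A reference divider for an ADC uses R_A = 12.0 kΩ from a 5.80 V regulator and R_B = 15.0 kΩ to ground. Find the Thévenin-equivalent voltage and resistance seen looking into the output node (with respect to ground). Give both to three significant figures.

V_th is the open-circuit tap voltage: 5.80 × 15.0/(12.0 + 15.0) = 3.22 V.
With the supply zeroed, R_A and R_B appear in parallel from the tap: R_th = R_A‖R_B = (12.0 × 15.0)/27.00 = 6.67 kΩ.

V_th = 3.22 V, R_th = 6.67 kΩ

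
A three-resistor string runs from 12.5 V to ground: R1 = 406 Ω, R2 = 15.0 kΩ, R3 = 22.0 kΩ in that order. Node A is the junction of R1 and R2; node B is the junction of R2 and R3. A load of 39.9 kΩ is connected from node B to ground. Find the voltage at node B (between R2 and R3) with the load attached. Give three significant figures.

V ≈ 5.99 V

At node B, R3 is in parallel with the load: R3‖R_L = 14180 Ω.
Below node A the resistance is R2 + (R3‖R_L) = 29180 Ω, so V_A = 12.5 × 29180/29590 = 12.33 V.
Then V_B = V_A × (R3‖R_L)/(R2 + R3‖R_L) = 12.33 × 14180/29180 = 5.99 V.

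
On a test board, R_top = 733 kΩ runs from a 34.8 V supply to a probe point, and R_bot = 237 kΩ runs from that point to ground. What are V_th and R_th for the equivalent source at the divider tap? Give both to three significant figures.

V_th = 8.50 V, R_th = 179 kΩ

V_th is the open-circuit tap voltage: 34.8 × 237/(733 + 237) = 8.50 V.
With the supply zeroed, R_top and R_bot appear in parallel from the tap: R_th = R_top‖R_bot = (733 × 237)/970.0 = 179 kΩ.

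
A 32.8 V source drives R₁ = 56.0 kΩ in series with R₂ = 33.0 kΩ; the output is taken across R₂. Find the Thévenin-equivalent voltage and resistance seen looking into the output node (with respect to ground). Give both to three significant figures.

V_th is the open-circuit tap voltage: 32.8 × 33.0/(56.0 + 33.0) = 12.2 V.
With the supply zeroed, R₁ and R₂ appear in parallel from the tap: R_th = R₁‖R₂ = (56.0 × 33.0)/89.00 = 20.8 kΩ.

V_th = 12.2 V, R_th = 20.8 kΩ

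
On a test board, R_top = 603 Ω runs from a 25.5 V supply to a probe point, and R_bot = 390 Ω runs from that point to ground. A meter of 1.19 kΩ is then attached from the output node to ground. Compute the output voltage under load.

The load sits in parallel with R_bot: R_bot‖R_L = (390 × 1190) / (390 + 1190) = 293.7 Ω.
V_out = 25.5 × 293.7 / (603 + 293.7) = 25.5 × 293.7/896.7 = 8.35 V.

V_out ≈ 8.35 V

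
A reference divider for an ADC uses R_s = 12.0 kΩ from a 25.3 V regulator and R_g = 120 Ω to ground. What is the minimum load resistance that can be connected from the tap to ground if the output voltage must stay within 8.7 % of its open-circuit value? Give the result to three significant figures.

Output resistance R_th = R_s‖R_g = (12000 × 120)/12120 = 118.8 Ω.
The fractional drop is R_th/(R_th + R_L); requiring this ≤ 0.0870 gives R_L ≥ R_th(1/0.0870 − 1) = 118.8 × 10.49 = 1.25 kΩ.

R_L(min) ≈ 1.25 kΩ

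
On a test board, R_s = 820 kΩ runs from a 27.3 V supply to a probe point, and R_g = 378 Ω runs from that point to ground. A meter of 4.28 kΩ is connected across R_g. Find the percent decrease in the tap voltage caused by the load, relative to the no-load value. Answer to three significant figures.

The divider's output (Thévenin) resistance is R_s‖R_g = 377.8 Ω.
Fractional drop under load = R_th/(R_th + R_L) = 377.8 / (377.8 + 4280) = 0.08112.
So the output falls by 8.11 %.

8.11 %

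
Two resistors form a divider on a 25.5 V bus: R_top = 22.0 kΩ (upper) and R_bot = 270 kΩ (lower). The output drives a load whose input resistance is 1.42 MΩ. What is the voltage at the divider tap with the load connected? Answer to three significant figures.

The load sits in parallel with R_bot: R_bot‖R_L = (270 × 1420) / (270 + 1420) = 226.9 kΩ.
V_out = 25.5 × 226.9 / (22.0 + 226.9) = 25.5 × 226.9/248.9 = 23.2 V.

V_out ≈ 23.2 V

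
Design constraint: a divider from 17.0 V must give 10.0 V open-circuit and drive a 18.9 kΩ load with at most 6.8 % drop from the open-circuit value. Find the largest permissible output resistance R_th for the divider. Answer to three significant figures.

Loading drop = R_th/(R_th + R_L) ≤ 0.0680, so R_th ≤ R_L · ε/(1−ε) = 18.9 kΩ × 0.0680/0.9320 = 1.38 kΩ.

R_th ≤ 1.38 kΩ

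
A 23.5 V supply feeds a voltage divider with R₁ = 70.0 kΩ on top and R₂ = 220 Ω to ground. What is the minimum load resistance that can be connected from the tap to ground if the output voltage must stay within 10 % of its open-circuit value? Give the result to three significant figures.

Output resistance R_th = R₁‖R₂ = (70000 × 220)/70220 = 219.3 Ω.
The fractional drop is R_th/(R_th + R_L); requiring this ≤ 0.100 gives R_L ≥ R_th(1/0.100 − 1) = 219.3 × 9.000 = 1.97 kΩ.

R_L(min) ≈ 1.97 kΩ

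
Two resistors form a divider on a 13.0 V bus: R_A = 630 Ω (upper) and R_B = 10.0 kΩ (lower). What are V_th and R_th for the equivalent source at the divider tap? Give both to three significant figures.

V_th is the open-circuit tap voltage: 13.0 × 10000/(630 + 10000) = 12.2 V.
With the supply zeroed, R_A and R_B appear in parallel from the tap: R_th = R_A‖R_B = (630 × 10000)/10630 = 593 Ω.

V_th = 12.2 V, R_th = 593 Ω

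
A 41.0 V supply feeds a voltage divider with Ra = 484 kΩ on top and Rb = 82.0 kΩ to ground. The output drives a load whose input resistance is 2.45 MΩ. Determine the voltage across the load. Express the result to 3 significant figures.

V_out ≈ 5.77 V

The load sits in parallel with Rb: Rb‖R_L = (82.0 × 2450) / (82.0 + 2450) = 79.34 kΩ.
V_out = 41.0 × 79.34 / (484 + 79.34) = 41.0 × 79.34/563.3 = 5.77 V.
(Unloaded it would have been 5.94 V.)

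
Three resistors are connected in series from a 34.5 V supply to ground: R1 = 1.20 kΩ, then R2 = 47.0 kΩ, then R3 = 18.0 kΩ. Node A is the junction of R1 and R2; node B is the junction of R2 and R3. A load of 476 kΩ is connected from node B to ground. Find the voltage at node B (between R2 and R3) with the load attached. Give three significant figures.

At node B, R3 is in parallel with the load: R3‖R_L = 17.34 kΩ.
Below node A the resistance is R2 + (R3‖R_L) = 64.34 kΩ, so V_A = 34.5 × 64.34/65.54 = 33.87 V.
Then V_B = V_A × (R3‖R_L)/(R2 + R3‖R_L) = 33.87 × 17.34/64.34 = 9.13 V.

V ≈ 9.13 V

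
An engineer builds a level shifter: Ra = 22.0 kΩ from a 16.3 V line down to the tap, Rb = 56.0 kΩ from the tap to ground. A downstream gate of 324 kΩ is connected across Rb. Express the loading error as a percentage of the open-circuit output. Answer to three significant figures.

4.65 %

The divider's output (Thévenin) resistance is Ra‖Rb = 15.79 kΩ.
Fractional drop under load = R_th/(R_th + R_L) = 15.79 / (15.79 + 324) = 0.04648.
So the output falls by 4.65 %.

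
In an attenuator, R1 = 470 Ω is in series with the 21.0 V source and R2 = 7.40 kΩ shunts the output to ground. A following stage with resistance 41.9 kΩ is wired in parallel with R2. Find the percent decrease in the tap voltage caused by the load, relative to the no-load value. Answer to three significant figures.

1.04 %

The divider's output (Thévenin) resistance is R1‖R2 = 441.9 Ω.
Fractional drop under load = R_th/(R_th + R_L) = 441.9 / (441.9 + 41900) = 0.01044.
So the output falls by 1.04 %.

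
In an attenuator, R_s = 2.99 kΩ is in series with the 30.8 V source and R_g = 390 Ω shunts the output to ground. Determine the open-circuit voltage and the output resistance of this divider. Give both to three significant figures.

V_th = 3.55 V, R_th = 345 Ω

V_th is the open-circuit tap voltage: 30.8 × 390/(2990 + 390) = 3.55 V.
With the supply zeroed, R_s and R_g appear in parallel from the tap: R_th = R_s‖R_g = (2990 × 390)/3380 = 345 Ω.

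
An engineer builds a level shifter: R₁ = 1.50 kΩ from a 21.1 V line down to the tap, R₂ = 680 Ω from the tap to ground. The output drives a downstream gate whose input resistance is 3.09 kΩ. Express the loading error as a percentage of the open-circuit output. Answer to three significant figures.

13.2 %

The divider's output (Thévenin) resistance is R₁‖R₂ = 467.9 Ω.
Fractional drop under load = R_th/(R_th + R_L) = 467.9 / (467.9 + 3090) = 0.1315.
So the output falls by 13.2 %.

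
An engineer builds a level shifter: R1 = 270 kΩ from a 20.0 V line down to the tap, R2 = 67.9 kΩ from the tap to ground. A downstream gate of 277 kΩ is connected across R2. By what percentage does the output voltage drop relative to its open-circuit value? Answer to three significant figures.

Unloaded V = 20.0 × 67.9/337.9 = 4.019 V.
Loaded: R2‖R_L = 54.53 kΩ, giving V = 20.0 × 54.53/324.5 = 3.361 V.
Drop = (4.019 − 3.361) / 4.019 = 16.4 %.

16.4 %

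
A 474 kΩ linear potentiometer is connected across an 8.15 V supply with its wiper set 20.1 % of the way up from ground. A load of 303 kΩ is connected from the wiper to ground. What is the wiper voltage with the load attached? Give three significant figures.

V ≈ 1.31 V

The wiper splits the pot into (1−α)R = 378.7 kΩ above and αR = 95.27 kΩ below.
Lower section ‖ load = 72.48 kΩ.
V_wiper = 8.15 × 72.48/(378.7 + 72.48) = 1.31 V.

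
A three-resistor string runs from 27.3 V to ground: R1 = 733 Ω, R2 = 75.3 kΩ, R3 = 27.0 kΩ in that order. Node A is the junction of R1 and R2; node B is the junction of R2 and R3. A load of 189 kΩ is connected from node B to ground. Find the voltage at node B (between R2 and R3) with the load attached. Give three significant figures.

At node B, R3 is in parallel with the load: R3‖R_L = 23620 Ω.
Below node A the resistance is R2 + (R3‖R_L) = 98920 Ω, so V_A = 27.3 × 98920/99660 = 27.10 V.
Then V_B = V_A × (R3‖R_L)/(R2 + R3‖R_L) = 27.10 × 23620/98920 = 6.47 V.

V ≈ 6.47 V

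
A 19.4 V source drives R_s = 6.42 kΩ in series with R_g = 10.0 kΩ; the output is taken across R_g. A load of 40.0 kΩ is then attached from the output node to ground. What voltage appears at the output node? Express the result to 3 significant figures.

The load sits in parallel with R_g: R_g‖R_L = (10.0 × 40.0) / (10.0 + 40.0) = 8.000 kΩ.
V_out = 19.4 × 8.000 / (6.42 + 8.000) = 19.4 × 8.000/14.42 = 10.8 V.

V_out ≈ 10.8 V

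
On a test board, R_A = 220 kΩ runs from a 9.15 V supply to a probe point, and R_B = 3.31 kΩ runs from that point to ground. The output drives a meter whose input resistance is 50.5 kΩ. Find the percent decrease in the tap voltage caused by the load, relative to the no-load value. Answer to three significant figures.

6.07 %

The divider's output (Thévenin) resistance is R_A‖R_B = 3.261 kΩ.
Fractional drop under load = R_th/(R_th + R_L) = 3.261 / (3.261 + 50.5) = 0.06066.
So the output falls by 6.07 %.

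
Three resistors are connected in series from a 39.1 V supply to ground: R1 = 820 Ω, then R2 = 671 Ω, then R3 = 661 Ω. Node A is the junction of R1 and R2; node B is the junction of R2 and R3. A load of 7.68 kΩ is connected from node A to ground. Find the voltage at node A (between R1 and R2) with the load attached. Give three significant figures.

Below node A the series string R2+R3 = 1332 Ω sits in parallel with the 7680 Ω load: 1135 Ω.
V_A = 39.1 × 1135/(820 + 1135) = 22.7 V.

V ≈ 22.7 V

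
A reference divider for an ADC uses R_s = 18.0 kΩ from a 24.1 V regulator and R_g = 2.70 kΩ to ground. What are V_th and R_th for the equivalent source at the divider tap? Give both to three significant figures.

V_th is the open-circuit tap voltage: 24.1 × 2.70/(18.0 + 2.70) = 3.14 V.
With the supply zeroed, R_s and R_g appear in parallel from the tap: R_th = R_s‖R_g = (18.0 × 2.70)/20.70 = 2.35 kΩ.

V_th = 3.14 V, R_th = 2.35 kΩ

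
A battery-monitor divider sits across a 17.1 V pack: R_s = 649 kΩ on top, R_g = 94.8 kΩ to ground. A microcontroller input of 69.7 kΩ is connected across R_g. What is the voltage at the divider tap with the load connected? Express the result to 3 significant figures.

V_out ≈ 0.997 V

The load sits in parallel with R_g: R_g‖R_L = (94.8 × 69.7) / (94.8 + 69.7) = 40.17 kΩ.
V_out = 17.1 × 40.17 / (649 + 40.17) = 17.1 × 40.17/689.2 = 0.997 V.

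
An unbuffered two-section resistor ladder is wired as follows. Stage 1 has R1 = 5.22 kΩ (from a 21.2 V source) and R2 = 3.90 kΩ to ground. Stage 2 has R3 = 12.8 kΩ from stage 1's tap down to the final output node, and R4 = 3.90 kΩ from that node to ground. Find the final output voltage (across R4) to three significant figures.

V_out ≈ 1.87 V

Stage 2 presents R3+R4 = 16.70 kΩ as a load on stage 1's tap.
Stage 1's lower leg becomes R2‖(R3+R4) = 3.162 kΩ, so V_mid = 21.2 × 3.162/8.382 = 7.997 V.
Stage 2 is itself unloaded: V_out = V_mid × R4/(R3+R4) = 7.997 × 3.90/16.70 = 1.87 V.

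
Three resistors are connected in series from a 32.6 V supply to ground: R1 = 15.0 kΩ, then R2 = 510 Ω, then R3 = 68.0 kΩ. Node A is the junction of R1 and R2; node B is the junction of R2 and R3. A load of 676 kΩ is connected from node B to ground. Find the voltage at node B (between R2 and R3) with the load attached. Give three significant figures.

V ≈ 26.1 V

At node B, R3 is in parallel with the load: R3‖R_L = 61780 Ω.
Below node A the resistance is R2 + (R3‖R_L) = 62290 Ω, so V_A = 32.6 × 62290/77290 = 26.27 V.
Then V_B = V_A × (R3‖R_L)/(R2 + R3‖R_L) = 26.27 × 61780/62290 = 26.1 V.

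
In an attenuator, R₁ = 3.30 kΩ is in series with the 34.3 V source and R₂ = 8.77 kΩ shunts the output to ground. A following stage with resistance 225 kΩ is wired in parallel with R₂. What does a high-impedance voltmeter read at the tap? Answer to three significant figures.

The load sits in parallel with R₂: R₂‖R_L = (8.77 × 225) / (8.77 + 225) = 8.441 kΩ.
V_out = 34.3 × 8.441 / (3.30 + 8.441) = 34.3 × 8.441/11.74 = 24.7 V.
(Unloaded it would have been 24.9 V.)

V_out ≈ 24.7 V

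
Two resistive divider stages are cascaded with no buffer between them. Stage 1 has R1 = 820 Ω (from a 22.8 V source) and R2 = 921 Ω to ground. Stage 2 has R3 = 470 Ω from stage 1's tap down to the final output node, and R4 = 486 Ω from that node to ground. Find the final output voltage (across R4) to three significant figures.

Stage 2 presents R3+R4 = 956.0 Ω as a load on stage 1's tap.
Stage 1's lower leg becomes R2‖(R3+R4) = 469.1 Ω, so V_mid = 22.8 × 469.1/1289 = 8.297 V.
Stage 2 is itself unloaded: V_out = V_mid × R4/(R3+R4) = 8.297 × 486/956.0 = 4.22 V.

V_out ≈ 4.22 V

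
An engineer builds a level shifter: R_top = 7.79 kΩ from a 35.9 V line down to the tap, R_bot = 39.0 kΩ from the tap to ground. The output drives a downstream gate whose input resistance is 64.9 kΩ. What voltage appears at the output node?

The load sits in parallel with R_bot: R_bot‖R_L = (39.0 × 64.9) / (39.0 + 64.9) = 24.36 kΩ.
V_out = 35.9 × 24.36 / (7.79 + 24.36) = 35.9 × 24.36/32.15 = 27.2 V.

V_out ≈ 27.2 V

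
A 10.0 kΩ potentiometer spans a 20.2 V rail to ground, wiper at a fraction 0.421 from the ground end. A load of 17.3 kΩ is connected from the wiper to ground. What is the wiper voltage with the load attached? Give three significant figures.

V ≈ 7.45 V

The wiper splits the pot into (1−α)R = 5.790 kΩ above and αR = 4.210 kΩ below.
Lower section ‖ load = 3.386 kΩ.
V_wiper = 20.2 × 3.386/(5.790 + 3.386) = 7.45 V.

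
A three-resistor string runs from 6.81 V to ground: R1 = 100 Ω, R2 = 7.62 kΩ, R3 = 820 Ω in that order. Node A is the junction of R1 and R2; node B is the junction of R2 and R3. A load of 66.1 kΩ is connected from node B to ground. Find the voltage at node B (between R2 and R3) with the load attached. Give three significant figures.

V ≈ 0.647 V

At node B, R3 is in parallel with the load: R3‖R_L = 810.0 Ω.
Below node A the resistance is R2 + (R3‖R_L) = 8430 Ω, so V_A = 6.81 × 8430/8530 = 6.730 V.
Then V_B = V_A × (R3‖R_L)/(R2 + R3‖R_L) = 6.730 × 810.0/8430 = 0.647 V.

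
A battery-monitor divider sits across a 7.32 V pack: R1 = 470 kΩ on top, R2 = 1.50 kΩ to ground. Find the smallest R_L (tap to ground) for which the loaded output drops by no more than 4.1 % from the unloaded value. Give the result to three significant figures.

Output resistance R_th = R1‖R2 = (470 × 1.50)/471.5 = 1.495 kΩ.
The fractional drop is R_th/(R_th + R_L); requiring this ≤ 0.0410 gives R_L ≥ R_th(1/0.0410 − 1) = 1.495 × 23.39 = 35.0 kΩ.

R_L(min) ≈ 35.0 kΩ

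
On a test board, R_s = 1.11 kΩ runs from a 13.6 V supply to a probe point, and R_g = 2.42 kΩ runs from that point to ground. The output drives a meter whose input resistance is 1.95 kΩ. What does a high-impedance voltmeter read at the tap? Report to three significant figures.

The load sits in parallel with R_g: R_g‖R_L = (2.42 × 1.95) / (2.42 + 1.95) = 1.080 kΩ.
V_out = 13.6 × 1.080 / (1.11 + 1.080) = 13.6 × 1.080/2.190 = 6.71 V.
(Unloaded it would have been 9.32 V.)

V_out ≈ 6.71 V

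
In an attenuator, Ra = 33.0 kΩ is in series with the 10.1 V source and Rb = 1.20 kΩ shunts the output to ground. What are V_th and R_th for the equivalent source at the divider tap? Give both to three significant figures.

V_th = 0.354 V, R_th = 1.16 kΩ

V_th is the open-circuit tap voltage: 10.1 × 1.20/(33.0 + 1.20) = 0.354 V.
With the supply zeroed, Ra and Rb appear in parallel from the tap: R_th = Ra‖Rb = (33.0 × 1.20)/34.20 = 1.16 kΩ.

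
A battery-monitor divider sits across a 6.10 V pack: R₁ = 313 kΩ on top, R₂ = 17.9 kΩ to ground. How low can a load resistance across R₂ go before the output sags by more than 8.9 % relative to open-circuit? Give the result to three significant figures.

Output resistance R_th = R₁‖R₂ = (313 × 17.9)/330.9 = 16.93 kΩ.
The fractional drop is R_th/(R_th + R_L); requiring this ≤ 0.0890 gives R_L ≥ R_th(1/0.0890 − 1) = 16.93 × 10.24 = 173 kΩ.

R_L(min) ≈ 173 kΩ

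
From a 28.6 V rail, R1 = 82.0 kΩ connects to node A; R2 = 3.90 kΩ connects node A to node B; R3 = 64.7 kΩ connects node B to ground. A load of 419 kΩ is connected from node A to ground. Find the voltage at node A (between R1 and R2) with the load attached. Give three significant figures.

Below node A the series string R2+R3 = 68.60 kΩ sits in parallel with the 419 kΩ load: 58.95 kΩ.
V_A = 28.6 × 58.95/(82.0 + 58.95) = 12.0 V.

V ≈ 12.0 V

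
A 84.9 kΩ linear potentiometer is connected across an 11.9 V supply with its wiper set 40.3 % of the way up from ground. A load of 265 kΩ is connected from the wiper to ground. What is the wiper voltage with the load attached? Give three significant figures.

V ≈ 4.45 V

The wiper splits the pot into (1−α)R = 50.69 kΩ above and αR = 34.21 kΩ below.
Lower section ‖ load = 30.30 kΩ.
V_wiper = 11.9 × 30.30/(50.69 + 30.30) = 4.45 V.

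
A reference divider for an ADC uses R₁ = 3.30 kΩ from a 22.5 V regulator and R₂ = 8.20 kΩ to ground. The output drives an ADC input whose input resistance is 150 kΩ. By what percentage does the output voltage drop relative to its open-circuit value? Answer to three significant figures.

1.54 %

The divider's output (Thévenin) resistance is R₁‖R₂ = 2.353 kΩ.
Fractional drop under load = R_th/(R_th + R_L) = 2.353 / (2.353 + 150) = 0.01544.
So the output falls by 1.54 %.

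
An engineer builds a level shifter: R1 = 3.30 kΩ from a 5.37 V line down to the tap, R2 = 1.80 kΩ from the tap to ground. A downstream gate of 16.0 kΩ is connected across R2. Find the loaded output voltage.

The load sits in parallel with R2: R2‖R_L = (1.80 × 16.0) / (1.80 + 16.0) = 1.618 kΩ.
V_out = 5.37 × 1.618 / (3.30 + 1.618) = 5.37 × 1.618/4.918 = 1.77 V.

V_out ≈ 1.77 V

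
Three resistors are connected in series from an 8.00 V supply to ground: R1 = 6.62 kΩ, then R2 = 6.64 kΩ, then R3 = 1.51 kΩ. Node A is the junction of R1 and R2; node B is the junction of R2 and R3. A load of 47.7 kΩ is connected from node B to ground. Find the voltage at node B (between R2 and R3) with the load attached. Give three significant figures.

At node B, R3 is in parallel with the load: R3‖R_L = 1.464 kΩ.
Below node A the resistance is R2 + (R3‖R_L) = 8.104 kΩ, so V_A = 8.00 × 8.104/14.72 = 4.403 V.
Then V_B = V_A × (R3‖R_L)/(R2 + R3‖R_L) = 4.403 × 1.464/8.104 = 0.795 V.

V ≈ 0.795 V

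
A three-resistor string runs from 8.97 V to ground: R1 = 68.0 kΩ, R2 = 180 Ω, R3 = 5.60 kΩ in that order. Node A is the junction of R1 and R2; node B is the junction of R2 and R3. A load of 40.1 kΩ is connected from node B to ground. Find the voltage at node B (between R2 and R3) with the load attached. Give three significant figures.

V ≈ 0.603 V

At node B, R3 is in parallel with the load: R3‖R_L = 4914 Ω.
Below node A the resistance is R2 + (R3‖R_L) = 5094 Ω, so V_A = 8.97 × 5094/73090 = 0.6251 V.
Then V_B = V_A × (R3‖R_L)/(R2 + R3‖R_L) = 0.6251 × 4914/5094 = 0.603 V.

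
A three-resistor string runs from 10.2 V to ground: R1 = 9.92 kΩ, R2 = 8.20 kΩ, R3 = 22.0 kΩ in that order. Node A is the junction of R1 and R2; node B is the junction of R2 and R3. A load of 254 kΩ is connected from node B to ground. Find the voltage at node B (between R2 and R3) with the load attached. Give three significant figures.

At node B, R3 is in parallel with the load: R3‖R_L = 20.25 kΩ.
Below node A the resistance is R2 + (R3‖R_L) = 28.45 kΩ, so V_A = 10.2 × 28.45/38.37 = 7.563 V.
Then V_B = V_A × (R3‖R_L)/(R2 + R3‖R_L) = 7.563 × 20.25/28.45 = 5.38 V.

V ≈ 5.38 V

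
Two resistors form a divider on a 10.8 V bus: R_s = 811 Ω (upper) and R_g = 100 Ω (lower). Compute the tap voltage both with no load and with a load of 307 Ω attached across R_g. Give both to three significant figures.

Unloaded: 1.19 V; loaded: 0.919 V

Open-circuit: V = 10.8 × 100/(811 + 100) = 1.19 V.
With the load, R_g becomes R_g‖R_L = 75.43 Ω, so V = 10.8 × 75.43/886.4 = 0.919 V.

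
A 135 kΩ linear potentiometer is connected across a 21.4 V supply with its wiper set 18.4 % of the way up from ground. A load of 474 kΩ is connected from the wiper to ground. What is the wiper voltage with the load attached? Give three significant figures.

V ≈ 3.78 V

The wiper splits the pot into (1−α)R = 110.2 kΩ above and αR = 24.84 kΩ below.
Lower section ‖ load = 23.60 kΩ.
V_wiper = 21.4 × 23.60/(110.2 + 23.60) = 3.78 V.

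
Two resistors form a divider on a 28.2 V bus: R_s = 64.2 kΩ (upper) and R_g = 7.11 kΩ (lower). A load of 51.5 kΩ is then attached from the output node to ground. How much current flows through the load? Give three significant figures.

I_L ≈ 0.0486 mA

R_g‖R_L = 6.247 kΩ; V_out = 28.2 × 6.247/70.45 = 2.501 V.
I_L = V_out / R_L = 2.501 / 51.5 kΩ = 0.0486 mA.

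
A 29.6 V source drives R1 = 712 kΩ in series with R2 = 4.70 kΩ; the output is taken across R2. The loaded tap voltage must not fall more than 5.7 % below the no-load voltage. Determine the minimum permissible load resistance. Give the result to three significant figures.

Output resistance R_th = R1‖R2 = (712 × 4.70)/716.7 = 4.669 kΩ.
The fractional drop is R_th/(R_th + R_L); requiring this ≤ 0.0570 gives R_L ≥ R_th(1/0.0570 − 1) = 4.669 × 16.54 = 77.2 kΩ.

R_L(min) ≈ 77.2 kΩ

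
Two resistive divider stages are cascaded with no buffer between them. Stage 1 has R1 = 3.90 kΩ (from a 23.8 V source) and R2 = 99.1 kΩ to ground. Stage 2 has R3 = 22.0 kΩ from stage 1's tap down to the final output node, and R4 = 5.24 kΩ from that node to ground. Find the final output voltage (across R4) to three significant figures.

V_out ≈ 3.87 V

Stage 2 presents R3+R4 = 27.24 kΩ as a load on stage 1's tap.
Stage 1's lower leg becomes R2‖(R3+R4) = 21.37 kΩ, so V_mid = 23.8 × 21.37/25.27 = 20.13 V.
Stage 2 is itself unloaded: V_out = V_mid × R4/(R3+R4) = 20.13 × 5.24/27.24 = 3.87 V.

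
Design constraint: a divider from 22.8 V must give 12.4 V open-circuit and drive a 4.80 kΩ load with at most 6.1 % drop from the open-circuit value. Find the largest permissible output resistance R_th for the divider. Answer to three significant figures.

Loading drop = R_th/(R_th + R_L) ≤ 0.0610, so R_th ≤ R_L · ε/(1−ε) = 4.80 kΩ × 0.0610/0.9390 = 312 Ω.

R_th ≤ 312 Ω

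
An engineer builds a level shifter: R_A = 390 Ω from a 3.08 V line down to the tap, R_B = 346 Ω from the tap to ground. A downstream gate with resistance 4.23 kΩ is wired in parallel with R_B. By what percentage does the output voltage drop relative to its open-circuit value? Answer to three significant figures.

The divider's output (Thévenin) resistance is R_A‖R_B = 183.3 Ω.
Fractional drop under load = R_th/(R_th + R_L) = 183.3 / (183.3 + 4230) = 0.04154.
So the output falls by 4.15 %.

4.15 %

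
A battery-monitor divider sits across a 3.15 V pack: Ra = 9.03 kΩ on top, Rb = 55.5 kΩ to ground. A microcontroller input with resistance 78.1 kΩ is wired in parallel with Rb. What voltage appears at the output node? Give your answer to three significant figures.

V_out ≈ 2.46 V

The load sits in parallel with Rb: Rb‖R_L = (55.5 × 78.1) / (55.5 + 78.1) = 32.44 kΩ.
V_out = 3.15 × 32.44 / (9.03 + 32.44) = 3.15 × 32.44/41.47 = 2.46 V.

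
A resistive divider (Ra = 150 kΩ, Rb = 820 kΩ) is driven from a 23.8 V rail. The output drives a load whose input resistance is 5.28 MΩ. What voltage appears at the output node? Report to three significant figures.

The load sits in parallel with Rb: Rb‖R_L = (820 × 5280) / (820 + 5280) = 709.8 kΩ.
V_out = 23.8 × 709.8 / (150 + 709.8) = 23.8 × 709.8/859.8 = 19.6 V.

V_out ≈ 19.6 V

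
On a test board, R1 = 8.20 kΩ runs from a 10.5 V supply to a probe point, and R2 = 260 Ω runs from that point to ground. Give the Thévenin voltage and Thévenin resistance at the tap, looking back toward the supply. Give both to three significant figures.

V_th = 0.323 V, R_th = 252 Ω

V_th is the open-circuit tap voltage: 10.5 × 260/(8200 + 260) = 0.323 V.
With the supply zeroed, R1 and R2 appear in parallel from the tap: R_th = R1‖R2 = (8200 × 260)/8460 = 252 Ω.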